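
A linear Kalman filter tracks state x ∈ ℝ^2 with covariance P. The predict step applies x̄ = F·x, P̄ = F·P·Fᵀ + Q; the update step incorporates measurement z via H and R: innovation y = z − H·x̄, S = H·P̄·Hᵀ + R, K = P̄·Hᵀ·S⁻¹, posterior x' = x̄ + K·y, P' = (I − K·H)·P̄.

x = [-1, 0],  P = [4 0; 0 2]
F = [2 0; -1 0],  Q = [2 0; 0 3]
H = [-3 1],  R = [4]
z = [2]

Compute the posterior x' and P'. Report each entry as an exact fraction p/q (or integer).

x' = [-132/221, 66/221]
P' = [134/221 154/221; 154/221 586/221]

x̄ = F·x = [-2, 1]
P̄ = F·P·Fᵀ + Q = [18 -8; -8 7]
y = z − H·x̄ = [-5]
S = H·P̄·Hᵀ + R = [221]
K = P̄·Hᵀ·S⁻¹ = [-62/221; 31/221]
x' = x̄ + K·y = [-132/221, 66/221]
P' = (I − K·H)·P̄ = [134/221 154/221; 154/221 586/221]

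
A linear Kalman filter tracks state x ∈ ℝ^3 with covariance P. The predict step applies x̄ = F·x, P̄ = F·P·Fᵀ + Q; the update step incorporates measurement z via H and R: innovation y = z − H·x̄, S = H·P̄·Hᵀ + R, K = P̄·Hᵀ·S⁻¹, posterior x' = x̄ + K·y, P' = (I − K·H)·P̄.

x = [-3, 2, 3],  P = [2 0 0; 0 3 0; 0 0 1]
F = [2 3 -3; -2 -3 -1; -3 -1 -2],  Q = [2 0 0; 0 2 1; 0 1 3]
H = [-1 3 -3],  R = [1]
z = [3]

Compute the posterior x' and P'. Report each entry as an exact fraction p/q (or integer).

x' = [-3381/311, -489/311, 329/311]
P' = [4897/311 -2774/311 -4374/311; -2774/311 6342/311 7242/311; -4374/311 7242/311 8699/311]

x̄ = F·x = [-9, -3, 1]
P̄ = F·P·Fᵀ + Q = [46 -32 -15; -32 38 24; -15 24 28]
y = z − H·x̄ = [6]
S = H·P̄·Hᵀ + R = [311]
K = P̄·Hᵀ·S⁻¹ = [-97/311; 74/311; 3/311]
x' = x̄ + K·y = [-3381/311, -489/311, 329/311]
P' = (I − K·H)·P̄ = [4897/311 -2774/311 -4374/311; -2774/311 6342/311 7242/311; -4374/311 7242/311 8699/311]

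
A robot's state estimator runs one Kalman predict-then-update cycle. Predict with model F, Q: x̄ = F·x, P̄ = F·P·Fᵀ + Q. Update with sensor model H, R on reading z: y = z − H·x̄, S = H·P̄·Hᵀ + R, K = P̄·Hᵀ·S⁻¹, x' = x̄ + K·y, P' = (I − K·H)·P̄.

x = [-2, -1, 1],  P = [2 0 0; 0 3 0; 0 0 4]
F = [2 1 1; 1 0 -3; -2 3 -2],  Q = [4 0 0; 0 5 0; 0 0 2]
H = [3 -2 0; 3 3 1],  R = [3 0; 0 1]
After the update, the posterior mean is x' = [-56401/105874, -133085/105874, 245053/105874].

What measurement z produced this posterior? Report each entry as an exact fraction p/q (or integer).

x̄ = F·x = [-4, -5, -1]
P̄ = F·P·Fᵀ + Q = [19 -8 -7; -8 43 20; -7 20 53]
S = H·P̄·Hᵀ + R = [442 -172; -172 546]
K = P̄·Hᵀ·S⁻¹ = [22165/105874 6012/52937; -9640/52937 18165/105874; -8741/105874 7543/52937]
x' − x̄ = [367095/105874, 396285/105874, 350927/105874] = K·y
y = (KᵀK)⁻¹·Kᵀ·(x' − x̄) = [3, 25]
z = y + H·x̄ = [3, 25] + [-2, -28] = [1, -3]

z = [1, -3]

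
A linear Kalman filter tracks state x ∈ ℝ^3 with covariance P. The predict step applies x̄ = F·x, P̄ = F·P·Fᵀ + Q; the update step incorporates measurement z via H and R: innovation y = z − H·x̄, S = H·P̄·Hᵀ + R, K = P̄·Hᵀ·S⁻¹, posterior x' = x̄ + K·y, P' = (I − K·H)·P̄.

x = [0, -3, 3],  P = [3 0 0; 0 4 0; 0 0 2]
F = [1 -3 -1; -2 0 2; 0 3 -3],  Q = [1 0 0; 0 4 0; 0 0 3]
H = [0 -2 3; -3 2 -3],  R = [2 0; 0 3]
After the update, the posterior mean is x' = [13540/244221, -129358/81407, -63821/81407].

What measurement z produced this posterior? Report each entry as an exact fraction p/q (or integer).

z = [1, -1]

x̄ = F·x = [6, 6, -18]
P̄ = F·P·Fᵀ + Q = [42 -10 -30; -10 24 -12; -30 -12 57]
S = H·P̄·Hᵀ + R = [755 -543; -543 714]
K = P̄·Hᵀ·S⁻¹ = [-26796/81407 -80290/244221; 642/81407 13486/81407; 27405/81407 8870/81407]
x' − x̄ = [-1451786/244221, -617800/81407, 1401505/81407] = K·y
y = (KᵀK)⁻¹·Kᵀ·(x' − x̄) = [67, -49]
z = y + H·x̄ = [67, -49] + [-66, 48] = [1, -1]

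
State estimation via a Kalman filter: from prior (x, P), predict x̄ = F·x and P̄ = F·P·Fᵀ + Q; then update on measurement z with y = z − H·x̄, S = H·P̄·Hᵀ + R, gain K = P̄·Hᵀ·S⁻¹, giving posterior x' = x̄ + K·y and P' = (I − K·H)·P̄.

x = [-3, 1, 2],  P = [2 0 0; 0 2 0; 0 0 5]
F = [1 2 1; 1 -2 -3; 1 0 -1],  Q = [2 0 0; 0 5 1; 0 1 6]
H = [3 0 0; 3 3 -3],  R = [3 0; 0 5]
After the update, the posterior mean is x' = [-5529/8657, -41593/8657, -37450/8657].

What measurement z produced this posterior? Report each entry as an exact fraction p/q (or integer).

x̄ = F·x = [1, -11, -5]
P̄ = F·P·Fᵀ + Q = [17 -21 -3; -21 60 18; -3 18 13]
S = H·P̄·Hᵀ + R = [156 -9; -9 167]
K = P̄·Hᵀ·S⁻¹ = [2830/8657 -3/8657; -3318/8657 3087/8657; -483/8657 285/8657]
x' − x̄ = [-14186/8657, 53634/8657, 5835/8657] = K·y
y = (KᵀK)⁻¹·Kᵀ·(x' − x̄) = [-5, 12]
z = y + H·x̄ = [-5, 12] + [3, -15] = [-2, -3]

z = [-2, -3]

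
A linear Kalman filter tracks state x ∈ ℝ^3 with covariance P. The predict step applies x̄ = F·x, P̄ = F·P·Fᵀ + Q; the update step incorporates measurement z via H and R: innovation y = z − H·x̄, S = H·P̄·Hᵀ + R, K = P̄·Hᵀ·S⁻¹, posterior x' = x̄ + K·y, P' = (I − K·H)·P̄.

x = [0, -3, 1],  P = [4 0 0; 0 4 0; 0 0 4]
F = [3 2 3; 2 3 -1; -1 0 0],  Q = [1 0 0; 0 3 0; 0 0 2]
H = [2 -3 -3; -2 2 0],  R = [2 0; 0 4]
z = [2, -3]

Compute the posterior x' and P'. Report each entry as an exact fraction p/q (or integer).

x' = [-2653/796, -1805/398, 615/398]
P' = [190203/4378 91471/2189 -27487/2189; 91471/2189 89774/2189 -28148/2189; -27487/2189 -28148/2189 10036/2189]

x̄ = F·x = [-3, -10, 0]
P̄ = F·P·Fᵀ + Q = [89 36 -12; 36 59 -8; -12 -8 6]
y = z − H·x̄ = [-22, 11]
S = H·P̄·Hᵀ + R = [511 -374; -374 308]
K = P̄·Hᵀ·S⁻¹ = [-159/398 -7261/8756; -88/199 -1697/4378; -29/199 -661/4378]
x' = x̄ + K·y = [-2653/796, -1805/398, 615/398]
P' = (I − K·H)·P̄ = [190203/4378 91471/2189 -27487/2189; 91471/2189 89774/2189 -28148/2189; -27487/2189 -28148/2189 10036/2189]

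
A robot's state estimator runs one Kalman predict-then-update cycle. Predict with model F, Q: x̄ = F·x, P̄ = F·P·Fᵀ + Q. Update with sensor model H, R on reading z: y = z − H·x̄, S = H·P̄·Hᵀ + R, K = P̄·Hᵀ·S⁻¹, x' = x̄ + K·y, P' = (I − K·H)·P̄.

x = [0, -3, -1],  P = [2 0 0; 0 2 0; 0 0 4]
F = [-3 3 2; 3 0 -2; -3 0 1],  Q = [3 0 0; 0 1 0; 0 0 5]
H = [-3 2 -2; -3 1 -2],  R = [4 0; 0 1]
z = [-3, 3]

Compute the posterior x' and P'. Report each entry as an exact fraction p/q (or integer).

x' = [-9525/1877, -8944/1877, 7239/1877]
P' = [14805/3754 12779/7508 -18009/3754; 12779/7508 41685/15016 -6859/7508; -18009/3754 -6859/7508 25099/3754]

x̄ = F·x = [-11, 2, -1]
P̄ = F·P·Fᵀ + Q = [55 -34 26; -34 35 -26; 26 -26 27]
y = z − H·x̄ = [-42, -34]
S = H·P̄·Hᵀ + R = [1675 1447; 1447 1259]
K = P̄·Hᵀ·S⁻¹ = [2191/7508 -4015/7508; 8533/15016 -7553/15016; -1515/7508 799/7508]
x' = x̄ + K·y = [-9525/1877, -8944/1877, 7239/1877]
P' = (I − K·H)·P̄ = [14805/3754 12779/7508 -18009/3754; 12779/7508 41685/15016 -6859/7508; -18009/3754 -6859/7508 25099/3754]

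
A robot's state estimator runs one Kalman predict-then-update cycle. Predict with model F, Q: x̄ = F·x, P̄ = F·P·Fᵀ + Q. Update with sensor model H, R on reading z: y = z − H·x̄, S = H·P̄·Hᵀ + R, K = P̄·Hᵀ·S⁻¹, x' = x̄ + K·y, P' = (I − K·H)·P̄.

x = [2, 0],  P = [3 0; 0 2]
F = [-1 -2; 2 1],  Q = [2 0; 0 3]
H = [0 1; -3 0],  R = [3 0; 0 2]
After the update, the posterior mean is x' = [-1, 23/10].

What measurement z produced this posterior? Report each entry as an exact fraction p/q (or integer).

z = [2, 3]

x̄ = F·x = [-2, 4]
P̄ = F·P·Fᵀ + Q = [13 -10; -10 17]
S = H·P̄·Hᵀ + R = [20 30; 30 119]
K = P̄·Hᵀ·S⁻¹ = [-1/74 -12/37; 1123/1480 9/148]
x' − x̄ = [1, -17/10] = K·y
y = (KᵀK)⁻¹·Kᵀ·(x' − x̄) = [-2, -3]
z = y + H·x̄ = [-2, -3] + [4, 6] = [2, 3]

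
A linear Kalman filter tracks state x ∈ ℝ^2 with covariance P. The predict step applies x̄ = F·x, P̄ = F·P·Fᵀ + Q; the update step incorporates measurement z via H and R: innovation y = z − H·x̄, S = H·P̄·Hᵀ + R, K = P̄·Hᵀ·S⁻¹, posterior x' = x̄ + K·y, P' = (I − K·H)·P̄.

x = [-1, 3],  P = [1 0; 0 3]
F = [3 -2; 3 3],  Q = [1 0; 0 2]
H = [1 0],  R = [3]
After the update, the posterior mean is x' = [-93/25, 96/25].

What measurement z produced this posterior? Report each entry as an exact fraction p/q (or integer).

x̄ = F·x = [-9, 6]
P̄ = F·P·Fᵀ + Q = [22 -9; -9 38]
S = H·P̄·Hᵀ + R = [25]
K = P̄·Hᵀ·S⁻¹ = [22/25; -9/25]
x' − x̄ = [132/25, -54/25] = K·y
y = (KᵀK)⁻¹·Kᵀ·(x' − x̄) = [6]
z = y + H·x̄ = [6] + [-9] = [-3]

z = [-3]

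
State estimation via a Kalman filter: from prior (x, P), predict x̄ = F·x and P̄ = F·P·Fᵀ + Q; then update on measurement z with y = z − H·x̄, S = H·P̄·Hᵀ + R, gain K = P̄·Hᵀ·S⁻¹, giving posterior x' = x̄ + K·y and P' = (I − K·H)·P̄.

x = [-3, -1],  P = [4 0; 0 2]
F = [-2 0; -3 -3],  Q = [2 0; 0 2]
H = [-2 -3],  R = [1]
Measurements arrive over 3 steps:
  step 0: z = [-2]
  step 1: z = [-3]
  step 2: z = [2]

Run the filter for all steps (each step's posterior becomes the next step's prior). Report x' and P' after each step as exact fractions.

step 0: x' = [222/865, 444/865], P' = [3906/865 -2568/865; -2568/865 1784/865]
step 1: x' = [58620/25229, -14202/25229], P' = [559442/227061 -117788/75687; -117788/75687 27516/25229]
step 2: x' = [714872/809539, -49516230/38048333], P' = [1849342/809539 -1168404/809539; -1168404/809539 38791648/38048333]

step 0: x̄ = F·x = [6, 12]
step 0: P̄ = F·P·Fᵀ + Q = [18 24; 24 56]
step 0: y = z − H·x̄ = [46]
step 0: S = H·P̄·Hᵀ + R = [865]
step 0: K = P̄·Hᵀ·S⁻¹ = [-108/865; -216/865]
step 0: x' = x̄ + K·y = [222/865, 444/865]
step 0: P' = (I − K·H)·P̄ = [3906/865 -2568/865; -2568/865 1784/865]
step 1: x̄ = F·x = [-444/865, -1998/865]
step 1: P̄ = F·P·Fᵀ + Q = [17354/865 8028/865; 8028/865 6716/865]
step 1: y = z − H·x̄ = [-9477/865]
step 1: S = H·P̄·Hᵀ + R = [227061/865]
step 1: K = P̄·Hᵀ·S⁻¹ = [-58792/227061; -12068/75687]
step 1: x' = x̄ + K·y = [58620/25229, -14202/25229]
step 1: P' = (I − K·H)·P̄ = [559442/227061 -117788/75687; -117788/75687 27516/25229]
step 2: x̄ = F·x = [-117240/25229, -133254/25229]
step 2: P̄ = F·P·Fᵀ + Q = [2691890/227061 412156/75687; 412156/75687 150816/25229]
step 2: y = z − H·x̄ = [-583784/25229]
step 2: S = H·P̄·Hᵀ + R = [38048333/227061]
step 2: K = P̄·Hᵀ·S⁻¹ = [-193472/809539; -6544968/38048333]
step 2: x' = x̄ + K·y = [714872/809539, -49516230/38048333]
step 2: P' = (I − K·H)·P̄ = [1849342/809539 -1168404/809539; -1168404/809539 38791648/38048333]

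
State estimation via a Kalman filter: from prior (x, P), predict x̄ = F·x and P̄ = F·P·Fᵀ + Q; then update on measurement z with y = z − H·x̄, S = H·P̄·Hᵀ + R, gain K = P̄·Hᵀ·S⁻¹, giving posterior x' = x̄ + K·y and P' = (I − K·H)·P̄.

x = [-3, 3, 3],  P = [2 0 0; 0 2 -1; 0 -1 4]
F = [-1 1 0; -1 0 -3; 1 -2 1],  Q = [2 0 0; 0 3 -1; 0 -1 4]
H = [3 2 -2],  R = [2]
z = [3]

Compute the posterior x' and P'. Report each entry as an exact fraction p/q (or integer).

x' = [309/62, -1161/124, -423/124]
P' = [489/155 -1369/310 77/310; -1369/310 6099/620 1853/620; 77/310 1853/620 2191/620]

x̄ = F·x = [6, -6, -6]
P̄ = F·P·Fᵀ + Q = [6 5 -7; 5 41 -21; -7 -21 22]
y = z − H·x̄ = [-15]
S = H·P̄·Hᵀ + R = [620]
K = P̄·Hᵀ·S⁻¹ = [21/310; 139/620; -107/620]
x' = x̄ + K·y = [309/62, -1161/124, -423/124]
P' = (I − K·H)·P̄ = [489/155 -1369/310 77/310; -1369/310 6099/620 1853/620; 77/310 1853/620 2191/620]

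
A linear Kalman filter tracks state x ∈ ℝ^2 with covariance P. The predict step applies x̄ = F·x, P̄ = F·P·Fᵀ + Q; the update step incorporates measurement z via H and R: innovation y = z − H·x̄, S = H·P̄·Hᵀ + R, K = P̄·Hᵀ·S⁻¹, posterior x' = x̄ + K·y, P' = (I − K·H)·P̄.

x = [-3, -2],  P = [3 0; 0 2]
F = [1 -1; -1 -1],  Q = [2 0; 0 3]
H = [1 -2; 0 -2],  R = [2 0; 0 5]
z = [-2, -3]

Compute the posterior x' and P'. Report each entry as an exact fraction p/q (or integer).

x̄ = F·x = [-1, 5]
P̄ = F·P·Fᵀ + Q = [7 -1; -1 8]
y = z − H·x̄ = [9, 7]
S = H·P̄·Hᵀ + R = [45 34; 34 37]
K = P̄·Hᵀ·S⁻¹ = [265/509 -216/509; -85/509 -142/509]
x' = x̄ + K·y = [364/509, 786/509]
P' = (I − K·H)·P̄ = [1610/509 540/509; 540/509 355/509]

x' = [364/509, 786/509]
P' = [1610/509 540/509; 540/509 355/509]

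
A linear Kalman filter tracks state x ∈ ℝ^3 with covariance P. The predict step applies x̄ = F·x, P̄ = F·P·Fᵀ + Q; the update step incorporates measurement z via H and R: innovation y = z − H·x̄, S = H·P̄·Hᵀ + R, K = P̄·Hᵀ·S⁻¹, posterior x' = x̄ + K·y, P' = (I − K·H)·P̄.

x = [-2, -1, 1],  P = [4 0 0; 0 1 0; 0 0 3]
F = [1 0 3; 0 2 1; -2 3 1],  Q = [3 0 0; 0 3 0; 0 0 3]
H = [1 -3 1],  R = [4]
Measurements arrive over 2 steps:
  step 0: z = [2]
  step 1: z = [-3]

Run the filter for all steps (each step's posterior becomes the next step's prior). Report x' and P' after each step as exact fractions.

step 0: x̄ = F·x = [1, -1, 2]
step 0: P̄ = F·P·Fᵀ + Q = [34 9 1; 9 10 9; 1 9 31]
step 0: y = z − H·x̄ = [-4]
step 0: S = H·P̄·Hᵀ + R = [53]
step 0: K = P̄·Hᵀ·S⁻¹ = [8/53; -12/53; 5/53]
step 0: x' = x̄ + K·y = [21/53, -5/53, 86/53]
step 0: P' = (I − K·H)·P̄ = [1738/53 573/53 13/53; 573/53 386/53 537/53; 13/53 537/53 1618/53]
step 1: x̄ = F·x = [279/53, 76/53, 29/53]
step 1: P̄ = F·P·Fᵀ + Q = [16537/53 9235/53 7865/53; 9235/53 5469/53 4301/53; 7865/53 4301/53 8497/53]
step 1: y = z − H·x̄ = [-239/53]
step 1: S = H·P̄·Hᵀ + R = [8981/53]
step 1: K = P̄·Hᵀ·S⁻¹ = [-3303/8981; -2871/8981; 3459/8981]
step 1: x' = x̄ + K·y = [62172/8981, 25825/8981, -10684/8981]
step 1: P' = (I − K·H)·P̄ = [2596396/8981 1385974/8981 1548314/8981; 1385974/8981 771216/8981 916190/8981; 1548314/8981 916190/8981 1214092/8981]

step 0: x' = [21/53, -5/53, 86/53], P' = [1738/53 573/53 13/53; 573/53 386/53 537/53; 13/53 537/53 1618/53]
step 1: x' = [62172/8981, 25825/8981, -10684/8981], P' = [2596396/8981 1385974/8981 1548314/8981; 1385974/8981 771216/8981 916190/8981; 1548314/8981 916190/8981 1214092/8981]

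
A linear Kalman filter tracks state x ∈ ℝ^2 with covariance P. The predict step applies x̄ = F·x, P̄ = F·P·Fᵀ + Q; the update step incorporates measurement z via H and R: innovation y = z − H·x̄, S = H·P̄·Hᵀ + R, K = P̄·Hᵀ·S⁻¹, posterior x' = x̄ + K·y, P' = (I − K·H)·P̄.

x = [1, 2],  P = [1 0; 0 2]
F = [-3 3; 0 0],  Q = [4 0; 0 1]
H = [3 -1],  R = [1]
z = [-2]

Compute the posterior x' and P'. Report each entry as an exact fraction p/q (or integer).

x̄ = F·x = [3, 0]
P̄ = F·P·Fᵀ + Q = [31 0; 0 1]
y = z − H·x̄ = [-11]
S = H·P̄·Hᵀ + R = [281]
K = P̄·Hᵀ·S⁻¹ = [93/281; -1/281]
x' = x̄ + K·y = [-180/281, 11/281]
P' = (I − K·H)·P̄ = [62/281 93/281; 93/281 280/281]

x' = [-180/281, 11/281]
P' = [62/281 93/281; 93/281 280/281]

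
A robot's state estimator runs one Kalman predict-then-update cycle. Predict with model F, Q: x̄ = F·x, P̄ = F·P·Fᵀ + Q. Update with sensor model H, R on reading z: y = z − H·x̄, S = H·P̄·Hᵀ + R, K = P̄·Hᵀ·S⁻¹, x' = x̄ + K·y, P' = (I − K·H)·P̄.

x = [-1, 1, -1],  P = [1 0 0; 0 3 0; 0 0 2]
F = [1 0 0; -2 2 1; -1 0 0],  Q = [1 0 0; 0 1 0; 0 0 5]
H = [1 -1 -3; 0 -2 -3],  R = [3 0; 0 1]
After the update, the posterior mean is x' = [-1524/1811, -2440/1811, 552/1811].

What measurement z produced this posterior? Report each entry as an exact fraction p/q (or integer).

x̄ = F·x = [-1, 3, 1]
P̄ = F·P·Fᵀ + Q = [2 -2 -1; -2 19 2; -1 2 6]
S = H·P̄·Hᵀ + R = [100 117; 117 155]
K = P̄·Hᵀ·S⁻¹ = [266/1811 -119/1811; 963/1811 -1241/1811; -681/1811 257/1811]
x' − x̄ = [287/1811, -7873/1811, -1259/1811] = K·y
y = (KᵀK)⁻¹·Kᵀ·(x' − x̄) = [6, 11]
z = y + H·x̄ = [6, 11] + [-7, -9] = [-1, 2]

z = [-1, 2]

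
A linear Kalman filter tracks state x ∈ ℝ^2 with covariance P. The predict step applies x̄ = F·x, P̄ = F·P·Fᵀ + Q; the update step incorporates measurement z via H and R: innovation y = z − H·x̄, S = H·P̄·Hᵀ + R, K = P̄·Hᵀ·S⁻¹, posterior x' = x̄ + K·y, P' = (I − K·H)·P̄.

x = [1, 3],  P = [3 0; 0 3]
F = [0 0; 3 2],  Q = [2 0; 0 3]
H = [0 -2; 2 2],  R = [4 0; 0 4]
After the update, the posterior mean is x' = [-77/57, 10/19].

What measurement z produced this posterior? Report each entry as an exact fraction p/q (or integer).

x̄ = F·x = [0, 9]
P̄ = F·P·Fᵀ + Q = [2 0; 0 42]
S = H·P̄·Hᵀ + R = [172 -168; -168 180]
K = P̄·Hᵀ·S⁻¹ = [14/57 43/171; -7/19 7/57]
x' − x̄ = [-77/57, -161/19] = K·y
y = (KᵀK)⁻¹·Kᵀ·(x' − x̄) = [16, -21]
z = y + H·x̄ = [16, -21] + [-18, 18] = [-2, -3]

z = [-2, -3]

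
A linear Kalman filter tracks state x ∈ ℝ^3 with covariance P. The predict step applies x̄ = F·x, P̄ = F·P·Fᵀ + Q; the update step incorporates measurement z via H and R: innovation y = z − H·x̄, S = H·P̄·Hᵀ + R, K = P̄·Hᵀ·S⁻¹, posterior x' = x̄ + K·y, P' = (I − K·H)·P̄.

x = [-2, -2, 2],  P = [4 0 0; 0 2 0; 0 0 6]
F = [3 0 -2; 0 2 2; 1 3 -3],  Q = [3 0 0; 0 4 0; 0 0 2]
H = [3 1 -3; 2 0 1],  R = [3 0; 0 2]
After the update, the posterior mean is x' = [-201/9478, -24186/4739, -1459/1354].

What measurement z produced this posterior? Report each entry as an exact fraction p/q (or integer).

x̄ = F·x = [-10, 0, -14]
P̄ = F·P·Fᵀ + Q = [63 -24 48; -24 36 -24; 48 -24 78]
S = H·P̄·Hᵀ + R = [444 -72; -72 524]
K = P̄·Hᵀ·S⁻¹ = [1961/18956 1641/4739; 285/4739 -612/4739; -281/1354 411/1354]
x' − x̄ = [94579/9478, -24186/4739, 17497/1354] = K·y
y = (KᵀK)⁻¹·Kᵀ·(x' − x̄) = [-14, 33]
z = y + H·x̄ = [-14, 33] + [12, -34] = [-2, -1]

z = [-2, -1]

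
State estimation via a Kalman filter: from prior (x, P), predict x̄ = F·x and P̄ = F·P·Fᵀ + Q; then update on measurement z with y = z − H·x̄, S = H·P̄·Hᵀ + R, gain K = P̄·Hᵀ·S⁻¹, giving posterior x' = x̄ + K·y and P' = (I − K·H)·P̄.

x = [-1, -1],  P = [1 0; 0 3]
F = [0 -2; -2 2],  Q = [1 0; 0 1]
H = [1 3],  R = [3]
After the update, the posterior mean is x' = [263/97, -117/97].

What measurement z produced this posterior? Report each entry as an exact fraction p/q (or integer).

x̄ = F·x = [2, 0]
P̄ = F·P·Fᵀ + Q = [13 -12; -12 17]
S = H·P̄·Hᵀ + R = [97]
K = P̄·Hᵀ·S⁻¹ = [-23/97; 39/97]
x' − x̄ = [69/97, -117/97] = K·y
y = (KᵀK)⁻¹·Kᵀ·(x' − x̄) = [-3]
z = y + H·x̄ = [-3] + [2] = [-1]

z = [-1]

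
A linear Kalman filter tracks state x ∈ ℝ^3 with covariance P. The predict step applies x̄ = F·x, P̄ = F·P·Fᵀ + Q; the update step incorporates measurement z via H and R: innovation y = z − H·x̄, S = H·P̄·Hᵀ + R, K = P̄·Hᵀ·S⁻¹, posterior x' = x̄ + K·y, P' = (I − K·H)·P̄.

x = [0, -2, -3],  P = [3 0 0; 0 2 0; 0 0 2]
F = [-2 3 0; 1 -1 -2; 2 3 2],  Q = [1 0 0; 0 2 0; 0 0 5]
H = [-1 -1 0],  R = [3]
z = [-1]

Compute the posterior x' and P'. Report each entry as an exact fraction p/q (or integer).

x' = [-169/25, 197/25, -298/25]
P' = [414/25 -357/25 188/25; -357/25 366/25 -194/25; 188/25 -194/25 1071/25]

x̄ = F·x = [-6, 8, -12]
P̄ = F·P·Fᵀ + Q = [31 -12 6; -12 15 -8; 6 -8 43]
y = z − H·x̄ = [1]
S = H·P̄·Hᵀ + R = [25]
K = P̄·Hᵀ·S⁻¹ = [-19/25; -3/25; 2/25]
x' = x̄ + K·y = [-169/25, 197/25, -298/25]
P' = (I − K·H)·P̄ = [414/25 -357/25 188/25; -357/25 366/25 -194/25; 188/25 -194/25 1071/25]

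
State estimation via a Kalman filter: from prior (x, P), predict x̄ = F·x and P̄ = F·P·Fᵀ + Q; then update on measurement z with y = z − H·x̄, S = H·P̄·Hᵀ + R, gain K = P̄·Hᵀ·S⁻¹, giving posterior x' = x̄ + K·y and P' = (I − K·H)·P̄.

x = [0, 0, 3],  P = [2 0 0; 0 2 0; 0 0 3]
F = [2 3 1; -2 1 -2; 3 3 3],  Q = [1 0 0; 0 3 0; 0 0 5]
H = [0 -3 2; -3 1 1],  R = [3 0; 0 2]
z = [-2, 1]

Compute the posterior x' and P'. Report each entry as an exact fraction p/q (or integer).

x̄ = F·x = [3, -6, 9]
P̄ = F·P·Fᵀ + Q = [30 -8 39; -8 25 -24; 39 -24 68]
y = z − H·x̄ = [-38, 7]
S = H·P̄·Hᵀ + R = [788 -221; -221 131]
K = P̄·Hᵀ·S⁻¹ = [323/54387 -23950/54387; -10588/54387 -7483/54387; 1235/6043 -1284/6043]
x' = x̄ + K·y = [-16763/54387, 23641/54387, -1531/6043]
P' = (I − K·H)·P̄ = [185614/54387 203383/54387 33951/6043; 203383/54387 244426/54387 38973/6043; 33951/6043 38973/6043 60312/6043]

x' = [-16763/54387, 23641/54387, -1531/6043]
P' = [185614/54387 203383/54387 33951/6043; 203383/54387 244426/54387 38973/6043; 33951/6043 38973/6043 60312/6043]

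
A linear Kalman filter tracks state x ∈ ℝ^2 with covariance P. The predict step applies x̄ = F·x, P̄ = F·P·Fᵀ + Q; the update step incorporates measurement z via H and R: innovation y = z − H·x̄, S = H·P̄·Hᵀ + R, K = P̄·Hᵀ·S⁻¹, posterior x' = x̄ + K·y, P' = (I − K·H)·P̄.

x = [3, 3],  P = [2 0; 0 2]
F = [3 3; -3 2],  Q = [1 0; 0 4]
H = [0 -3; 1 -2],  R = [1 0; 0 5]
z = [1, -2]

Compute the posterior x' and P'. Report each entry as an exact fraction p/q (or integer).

x̄ = F·x = [18, -3]
P̄ = F·P·Fᵀ + Q = [37 -6; -6 30]
y = z − H·x̄ = [-8, -26]
S = H·P̄·Hᵀ + R = [271 198; 198 186]
K = P̄·Hᵀ·S⁻¹ = [-1059/1867 9715/11202; -612/1867 -11/1867]
x' = x̄ + K·y = [-61/5601, -419/1867]
P' = (I − K·H)·P̄ = [52811/11202 353/1867; 353/1867 204/1867]

x' = [-61/5601, -419/1867]
P' = [52811/11202 353/1867; 353/1867 204/1867]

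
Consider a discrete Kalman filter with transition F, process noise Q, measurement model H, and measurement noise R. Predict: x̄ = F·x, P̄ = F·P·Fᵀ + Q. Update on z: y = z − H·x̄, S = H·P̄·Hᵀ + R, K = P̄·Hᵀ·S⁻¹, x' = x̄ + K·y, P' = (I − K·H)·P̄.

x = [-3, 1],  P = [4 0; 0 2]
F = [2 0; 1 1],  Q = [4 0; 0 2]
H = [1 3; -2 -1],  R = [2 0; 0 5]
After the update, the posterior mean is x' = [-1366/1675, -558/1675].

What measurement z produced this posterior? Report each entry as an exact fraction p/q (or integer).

x̄ = F·x = [-6, -2]
P̄ = F·P·Fᵀ + Q = [20 8; 8 8]
S = H·P̄·Hᵀ + R = [142 -120; -120 125]
K = P̄·Hᵀ·S⁻¹ = [-26/335 -768/1675; 112/335 216/1675]
x' − x̄ = [8684/1675, 2792/1675] = K·y
y = (KᵀK)⁻¹·Kᵀ·(x' − x̄) = [10, -13]
z = y + H·x̄ = [10, -13] + [-12, 14] = [-2, 1]

z = [-2, 1]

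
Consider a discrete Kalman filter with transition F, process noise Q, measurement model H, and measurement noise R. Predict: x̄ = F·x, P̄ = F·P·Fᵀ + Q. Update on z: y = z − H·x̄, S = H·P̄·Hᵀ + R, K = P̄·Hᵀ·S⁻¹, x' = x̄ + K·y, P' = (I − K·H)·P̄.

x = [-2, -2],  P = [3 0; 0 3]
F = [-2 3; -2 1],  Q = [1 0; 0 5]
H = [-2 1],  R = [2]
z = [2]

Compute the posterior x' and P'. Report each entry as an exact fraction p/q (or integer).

x' = [20/49, 142/49]
P' = [439/98 380/49; 380/49 738/49]

x̄ = F·x = [-2, 2]
P̄ = F·P·Fᵀ + Q = [40 21; 21 20]
y = z − H·x̄ = [-4]
S = H·P̄·Hᵀ + R = [98]
K = P̄·Hᵀ·S⁻¹ = [-59/98; -11/49]
x' = x̄ + K·y = [20/49, 142/49]
P' = (I − K·H)·P̄ = [439/98 380/49; 380/49 738/49]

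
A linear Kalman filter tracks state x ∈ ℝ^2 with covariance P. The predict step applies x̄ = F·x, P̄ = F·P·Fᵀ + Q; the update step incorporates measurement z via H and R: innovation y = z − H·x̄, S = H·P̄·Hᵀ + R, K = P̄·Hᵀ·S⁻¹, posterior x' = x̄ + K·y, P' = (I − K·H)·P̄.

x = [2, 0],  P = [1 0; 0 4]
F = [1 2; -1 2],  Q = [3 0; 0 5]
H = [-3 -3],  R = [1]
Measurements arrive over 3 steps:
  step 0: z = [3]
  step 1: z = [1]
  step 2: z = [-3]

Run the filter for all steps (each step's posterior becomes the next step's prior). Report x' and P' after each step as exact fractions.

step 0: x' = [983/649, -1631/649], P' = [1955/649 -1920/649; -1920/649 1957/649]
step 1: x' = [-287972/329185, 171936/329185], P' = [688761/329185 -678838/329185; -678838/329185 705419/329185]
step 2: x' = [-17054153/125610841, 143023553/125610841], P' = [261053119/125610841 -257137564/125610841; -257137564/125610841 267142193/125610841]

step 0: x̄ = F·x = [2, -2]
step 0: P̄ = F·P·Fᵀ + Q = [20 15; 15 22]
step 0: y = z − H·x̄ = [3]
step 0: S = H·P̄·Hᵀ + R = [649]
step 0: K = P̄·Hᵀ·S⁻¹ = [-105/649; -111/649]
step 0: x' = x̄ + K·y = [983/649, -1631/649]
step 0: P' = (I − K·H)·P̄ = [1955/649 -1920/649; -1920/649 1957/649]
step 1: x̄ = F·x = [-2279/649, -4245/649]
step 1: P̄ = F·P·Fᵀ + Q = [4050/649 5873/649; 5873/649 20708/649]
step 1: y = z − H·x̄ = [-18923/649]
step 1: S = H·P̄·Hᵀ + R = [329185/649]
step 1: K = P̄·Hᵀ·S⁻¹ = [-29769/329185; -79743/329185]
step 1: x' = x̄ + K·y = [-287972/329185, 171936/329185]
step 1: P' = (I − K·H)·P̄ = [688761/329185 -678838/329185; -678838/329185 705419/329185]
step 2: x̄ = F·x = [11180/65837, 631844/329185]
step 2: P̄ = F·P·Fᵀ + Q = [356528/65837 426583/65837; 426583/65837 7871714/329185]
step 2: y = z − H·x̄ = [1075677/329185]
step 2: S = H·P̄·Hᵀ + R = [125610841/329185]
step 2: K = P̄·Hᵀ·S⁻¹ = [-11746665/125610841; -30013887/125610841]
step 2: x' = x̄ + K·y = [-17054153/125610841, 143023553/125610841]
step 2: P' = (I − K·H)·P̄ = [261053119/125610841 -257137564/125610841; -257137564/125610841 267142193/125610841]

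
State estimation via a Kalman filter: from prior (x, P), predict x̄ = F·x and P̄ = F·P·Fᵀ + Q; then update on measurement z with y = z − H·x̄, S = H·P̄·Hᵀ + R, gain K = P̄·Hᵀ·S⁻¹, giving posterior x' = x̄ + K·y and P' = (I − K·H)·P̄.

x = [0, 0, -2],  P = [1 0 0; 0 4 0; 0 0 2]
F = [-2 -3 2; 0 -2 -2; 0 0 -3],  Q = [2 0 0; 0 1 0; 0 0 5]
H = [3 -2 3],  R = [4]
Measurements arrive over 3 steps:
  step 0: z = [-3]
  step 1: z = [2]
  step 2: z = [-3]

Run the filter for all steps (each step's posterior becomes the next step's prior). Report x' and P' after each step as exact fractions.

step 0: x' = [-918/209, 802/209, 1245/209], P' = [3726/209 556/209 -3246/209; 556/209 4069/209 2202/209; -3246/209 2202/209 4726/209]
step 1: x' = [384255/101906, -146864/7279, -1686015/101906], P' = [2243219/101906 -303404/7279 -5008839/101906; -303404/7279 5448929/21837 1514790/7279; -5008839/101906 1514790/7279 19130683/101906]
step 2: x' = [-3765833913/1008019153, 20760168738/1008019153, 16624305864/1008019153], P' = [43045827497/1008019153 -185745100668/1008019153 -166385038377/1008019153; -185745100668/1008019153 1225682570101/1008019153 1003964400930/1008019153; -166385038377/1008019153 1003964400930/1008019153 836382972353/1008019153]

step 0: x̄ = F·x = [-4, 4, 6]
step 0: P̄ = F·P·Fᵀ + Q = [50 16 -12; 16 25 12; -12 12 23]
step 0: y = z − H·x̄ = [-1]
step 0: S = H·P̄·Hᵀ + R = [209]
step 0: K = P̄·Hᵀ·S⁻¹ = [82/209; 34/209; 9/209]
step 0: x' = x̄ + K·y = [-918/209, 802/209, 1245/209]
step 0: P' = (I − K·H)·P̄ = [3726/209 556/209 -3246/209; 556/209 4069/209 2202/209; -3246/209 2202/209 4726/209]
step 1: x̄ = F·x = [1920/209, -4094/209, -3735/209]
step 1: P̄ = F·P·Fᵀ + Q = [77063/209 -846/209 -28014/209; -846/209 53005/209 41568/209; -28014/209 41568/209 43579/209]
step 1: y = z − H·x̄ = [-2325/209]
step 1: S = H·P̄·Hᵀ + R = [305718/209]
step 1: K = P̄·Hᵀ·S⁻¹ = [49613/101906; 1154/21837; -12147/101906]
step 1: x' = x̄ + K·y = [384255/101906, -146864/7279, -1686015/101906]
step 1: P' = (I − K·H)·P̄ = [2243219/101906 -303404/7279 -5008839/101906; -303404/7279 5448929/21837 1514790/7279; -5008839/101906 1514790/7279 19130683/101906]
step 2: x̄ = F·x = [1013874/50953, 3742111/50953, 5058045/101906]
step 2: P̄ = F·P·Fᵀ + Q = [24584279/50953 40717710/50953 23013204/50953; 40717710/50953 521991689/152859 121013229/50953; 23013204/50953 121013229/50953 172685677/101906]
step 2: y = z − H·x̄ = [-6594653/101906]
step 2: S = H·P̄·Hᵀ + R = [1008019153/305718]
step 2: K = P̄·Hᵀ·S⁻¹ = [368142174/1008019153; 823190146/1008019153; 516250017/1008019153]
step 2: x' = x̄ + K·y = [-3765833913/1008019153, 20760168738/1008019153, 16624305864/1008019153]
step 2: P' = (I − K·H)·P̄ = [43045827497/1008019153 -185745100668/1008019153 -166385038377/1008019153; -185745100668/1008019153 1225682570101/1008019153 1003964400930/1008019153; -166385038377/1008019153 1003964400930/1008019153 836382972353/1008019153]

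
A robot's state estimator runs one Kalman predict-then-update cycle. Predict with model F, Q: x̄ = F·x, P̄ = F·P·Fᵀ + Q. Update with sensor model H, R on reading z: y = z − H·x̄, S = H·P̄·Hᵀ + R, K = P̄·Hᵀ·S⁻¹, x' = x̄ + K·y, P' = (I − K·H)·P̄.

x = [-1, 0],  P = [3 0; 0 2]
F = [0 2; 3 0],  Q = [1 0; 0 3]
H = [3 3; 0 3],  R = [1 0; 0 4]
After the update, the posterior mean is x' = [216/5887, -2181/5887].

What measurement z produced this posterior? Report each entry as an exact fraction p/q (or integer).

x̄ = F·x = [0, -3]
P̄ = F·P·Fᵀ + Q = [9 0; 0 30]
S = H·P̄·Hᵀ + R = [352 270; 270 274]
K = P̄·Hᵀ·S⁻¹ = [3699/11774 -3645/11774; 90/5887 1845/5887]
x' − x̄ = [216/5887, 15480/5887] = K·y
y = (KᵀK)⁻¹·Kᵀ·(x' − x̄) = [8, 8]
z = y + H·x̄ = [8, 8] + [-9, -9] = [-1, -1]

z = [-1, -1]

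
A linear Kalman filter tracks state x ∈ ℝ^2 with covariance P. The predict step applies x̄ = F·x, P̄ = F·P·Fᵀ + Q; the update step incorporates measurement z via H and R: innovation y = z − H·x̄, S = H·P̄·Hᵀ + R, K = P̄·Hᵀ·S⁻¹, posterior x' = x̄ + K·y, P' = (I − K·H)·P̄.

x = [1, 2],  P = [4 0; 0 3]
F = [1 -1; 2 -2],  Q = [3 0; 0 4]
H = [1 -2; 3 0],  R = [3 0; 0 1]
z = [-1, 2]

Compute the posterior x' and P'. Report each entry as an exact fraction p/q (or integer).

x̄ = F·x = [-1, -2]
P̄ = F·P·Fᵀ + Q = [10 14; 14 32]
y = z − H·x̄ = [-4, 5]
S = H·P̄·Hᵀ + R = [85 -54; -54 91]
K = P̄·Hᵀ·S⁻¹ = [-18/4819 1578/4819; -2282/4819 870/4819]
x' = x̄ + K·y = [3143/4819, 3840/4819]
P' = (I − K·H)·P̄ = [526/4819 290/4819; 290/4819 3568/4819]

x' = [3143/4819, 3840/4819]
P' = [526/4819 290/4819; 290/4819 3568/4819]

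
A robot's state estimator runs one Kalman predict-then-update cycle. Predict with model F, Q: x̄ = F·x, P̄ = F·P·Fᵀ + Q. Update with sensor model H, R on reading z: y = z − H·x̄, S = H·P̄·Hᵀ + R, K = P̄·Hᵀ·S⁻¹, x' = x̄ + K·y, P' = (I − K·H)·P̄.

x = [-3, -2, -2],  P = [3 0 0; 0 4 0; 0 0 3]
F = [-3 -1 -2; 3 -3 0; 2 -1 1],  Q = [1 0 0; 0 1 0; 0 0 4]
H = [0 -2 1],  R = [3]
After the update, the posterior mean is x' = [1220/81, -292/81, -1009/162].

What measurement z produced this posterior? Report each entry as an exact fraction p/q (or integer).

x̄ = F·x = [15, -3, -6]
P̄ = F·P·Fᵀ + Q = [44 -15 -20; -15 64 30; -20 30 23]
S = H·P̄·Hᵀ + R = [162]
K = P̄·Hᵀ·S⁻¹ = [5/81; -49/81; -37/162]
x' − x̄ = [5/81, -49/81, -37/162] = K·y
y = (KᵀK)⁻¹·Kᵀ·(x' − x̄) = [1]
z = y + H·x̄ = [1] + [0] = [1]

z = [1]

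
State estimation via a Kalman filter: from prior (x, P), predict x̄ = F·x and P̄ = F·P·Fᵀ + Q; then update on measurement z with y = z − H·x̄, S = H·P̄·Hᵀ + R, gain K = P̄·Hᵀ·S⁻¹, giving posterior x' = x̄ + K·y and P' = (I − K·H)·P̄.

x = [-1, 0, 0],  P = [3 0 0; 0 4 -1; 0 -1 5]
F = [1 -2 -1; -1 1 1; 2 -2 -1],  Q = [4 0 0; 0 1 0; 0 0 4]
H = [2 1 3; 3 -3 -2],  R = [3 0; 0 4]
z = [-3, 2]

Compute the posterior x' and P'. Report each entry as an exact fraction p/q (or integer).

x' = [4029/28523, 8439/28523, -33970/28523]
P' = [47017/57046 65221/57046 -23156/28523; 65221/57046 134953/57046 -46208/28523; -23156/28523 -46208/28523 38640/28523]

x̄ = F·x = [-1, 1, -2]
P̄ = F·P·Fᵀ + Q = [24 -13 23; -13 11 -16; 23 -16 33]
y = z − H·x̄ = [4, 4]
S = H·P̄·Hᵀ + R = [535 243; 243 217]
K = P̄·Hᵀ·S⁻¹ = [6773/57046 9503/57046; -3951/57046 -6091/57046; 7800/28523 -2031/28523]
x' = x̄ + K·y = [4029/28523, 8439/28523, -33970/28523]
P' = (I − K·H)·P̄ = [47017/57046 65221/57046 -23156/28523; 65221/57046 134953/57046 -46208/28523; -23156/28523 -46208/28523 38640/28523]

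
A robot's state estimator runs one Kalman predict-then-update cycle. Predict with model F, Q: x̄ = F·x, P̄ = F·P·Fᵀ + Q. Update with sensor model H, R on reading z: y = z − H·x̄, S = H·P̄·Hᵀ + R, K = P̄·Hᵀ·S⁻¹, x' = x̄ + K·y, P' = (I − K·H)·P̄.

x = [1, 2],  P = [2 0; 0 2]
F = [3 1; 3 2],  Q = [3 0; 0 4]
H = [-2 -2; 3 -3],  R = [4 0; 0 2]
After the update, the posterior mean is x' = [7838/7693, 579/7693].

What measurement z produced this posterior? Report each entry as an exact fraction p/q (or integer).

z = [-2, 3]

x̄ = F·x = [5, 7]
P̄ = F·P·Fᵀ + Q = [23 22; 22 30]
S = H·P̄·Hᵀ + R = [392 42; 42 83]
K = P̄·Hᵀ·S⁻¹ = [-1899/7693 177/1099; -1906/7693 -180/1099]
x' − x̄ = [-30627/7693, -53272/7693] = K·y
y = (KᵀK)⁻¹·Kᵀ·(x' − x̄) = [22, 9]
z = y + H·x̄ = [22, 9] + [-24, -6] = [-2, 3]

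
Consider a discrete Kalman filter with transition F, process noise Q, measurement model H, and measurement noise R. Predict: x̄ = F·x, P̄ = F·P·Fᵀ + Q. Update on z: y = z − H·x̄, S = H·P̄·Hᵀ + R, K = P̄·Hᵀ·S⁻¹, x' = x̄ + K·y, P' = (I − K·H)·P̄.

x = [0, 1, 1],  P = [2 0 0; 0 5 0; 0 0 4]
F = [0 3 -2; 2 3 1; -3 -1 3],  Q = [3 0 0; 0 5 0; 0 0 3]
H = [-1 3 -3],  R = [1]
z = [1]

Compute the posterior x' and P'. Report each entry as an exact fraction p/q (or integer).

x' = [339/995, 3204/995, 2758/995]
P' = [36784/995 4999/995 -7317/995; 4999/995 24054/995 22323/995; -7317/995 22323/995 24826/995]

x̄ = F·x = [1, 4, 2]
P̄ = F·P·Fᵀ + Q = [64 37 -39; 37 62 -15; -39 -15 62]
y = z − H·x̄ = [-4]
S = H·P̄·Hᵀ + R = [995]
K = P̄·Hᵀ·S⁻¹ = [164/995; 194/995; -192/995]
x' = x̄ + K·y = [339/995, 3204/995, 2758/995]
P' = (I − K·H)·P̄ = [36784/995 4999/995 -7317/995; 4999/995 24054/995 22323/995; -7317/995 22323/995 24826/995]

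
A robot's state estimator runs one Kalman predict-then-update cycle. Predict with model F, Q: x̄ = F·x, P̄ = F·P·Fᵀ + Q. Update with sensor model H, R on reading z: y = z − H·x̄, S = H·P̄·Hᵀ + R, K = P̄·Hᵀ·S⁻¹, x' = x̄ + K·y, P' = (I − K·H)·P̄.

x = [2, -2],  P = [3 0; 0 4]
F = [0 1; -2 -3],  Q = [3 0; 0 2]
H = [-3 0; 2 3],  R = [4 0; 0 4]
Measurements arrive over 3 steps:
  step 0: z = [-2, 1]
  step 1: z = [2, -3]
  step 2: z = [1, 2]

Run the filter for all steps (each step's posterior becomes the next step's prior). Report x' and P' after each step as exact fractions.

step 0: x' = [4338/9145, -151/9145], P' = [3764/9145 -2568/9145; -2568/9145 5756/9145]
step 1: x' = [-5321246/8957763, -1822337/2985921], P' = [3525436/8957763 -756776/2985921; -756776/2985921 571492/995307]
step 2: x' = [-229662889/561168711, 1844205686/1683506133], P' = [367008916/935281185 -706138232/2805843555; -706138232/2805843555 4809658444/8417530665]

step 0: x̄ = F·x = [-2, 2]
step 0: P̄ = F·P·Fᵀ + Q = [7 -12; -12 50]
step 0: y = z − H·x̄ = [-8, -1]
step 0: S = H·P̄·Hᵀ + R = [67 66; 66 338]
step 0: K = P̄·Hᵀ·S⁻¹ = [-2823/9145 -44/9145; 1926/9145 3033/9145]
step 0: x' = x̄ + K·y = [4338/9145, -151/9145]
step 0: P' = (I − K·H)·P̄ = [3764/9145 -2568/9145; -2568/9145 5756/9145]
step 1: x̄ = F·x = [-151/9145, -8223/9145]
step 1: P̄ = F·P·Fᵀ + Q = [33191/9145 -12132/9145; -12132/9145 54334/9145]
step 1: y = z − H·x̄ = [17837/9145, -2464/9145]
step 1: S = H·P̄·Hᵀ + R = [335299/9145 -89958/9145; -89958/9145 512766/9145]
step 1: K = P̄·Hᵀ·S⁻¹ = [-881359/2985921 59972/8957763; 189194/995307 907469/2985921]
step 1: x' = x̄ + K·y = [-5321246/8957763, -1822337/2985921]
step 1: P' = (I − K·H)·P̄ = [3525436/8957763 -756776/2985921; -756776/2985921 571492/995307]
step 2: x̄ = F·x = [-1822337/2985921, 27043525/8957763]
step 2: P̄ = F·P·Fᵀ + Q = [3557413/995307 -3629876/2985921; -3629876/2985921 51064186/8957763]
step 2: y = z − H·x̄ = [-827030/995307, -5809003/995307]
step 2: S = H·P̄·Hᵀ + R = [11999315/331769 -3484950/331769; -3484950/331769 18251854/331769]
step 2: K = P̄·Hᵀ·S⁻¹ = [-91752229/311760395 464660/62352079; 176534558/935281185 56623033/187056237]
step 2: x' = x̄ + K·y = [-229662889/561168711, 1844205686/1683506133]
step 2: P' = (I − K·H)·P̄ = [367008916/935281185 -706138232/2805843555; -706138232/2805843555 4809658444/8417530665]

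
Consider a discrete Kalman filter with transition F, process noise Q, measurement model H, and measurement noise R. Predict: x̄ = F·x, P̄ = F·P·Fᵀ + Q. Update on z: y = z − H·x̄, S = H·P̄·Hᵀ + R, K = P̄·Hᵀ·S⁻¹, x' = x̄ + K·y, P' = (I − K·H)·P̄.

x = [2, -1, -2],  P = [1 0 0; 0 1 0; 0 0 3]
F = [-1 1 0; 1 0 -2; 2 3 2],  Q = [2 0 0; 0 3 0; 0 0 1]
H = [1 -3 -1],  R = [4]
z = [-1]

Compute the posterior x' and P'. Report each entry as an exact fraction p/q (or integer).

x̄ = F·x = [-3, 6, -3]
P̄ = F·P·Fᵀ + Q = [4 -1 1; -1 16 -10; 1 -10 26]
y = z − H·x̄ = [17]
S = H·P̄·Hᵀ + R = [122]
K = P̄·Hᵀ·S⁻¹ = [3/61; -39/122; 5/122]
x' = x̄ + K·y = [-132/61, 69/122, -281/122]
P' = (I − K·H)·P̄ = [226/61 56/61 46/61; 56/61 431/122 -1025/122; 46/61 -1025/122 3147/122]

x' = [-132/61, 69/122, -281/122]
P' = [226/61 56/61 46/61; 56/61 431/122 -1025/122; 46/61 -1025/122 3147/122]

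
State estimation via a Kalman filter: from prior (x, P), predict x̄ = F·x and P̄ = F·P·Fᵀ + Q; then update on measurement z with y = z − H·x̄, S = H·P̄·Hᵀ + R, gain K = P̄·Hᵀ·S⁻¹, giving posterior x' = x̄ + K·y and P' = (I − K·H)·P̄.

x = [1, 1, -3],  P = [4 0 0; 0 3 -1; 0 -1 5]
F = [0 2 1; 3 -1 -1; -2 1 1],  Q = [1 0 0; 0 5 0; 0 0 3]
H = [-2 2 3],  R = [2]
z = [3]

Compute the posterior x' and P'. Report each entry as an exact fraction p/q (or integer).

x' = [-139/79, 455/79, -319/79]
P' = [706/79 -232/79 612/79; -232/79 3313/79 -2350/79; 612/79 -2350/79 1974/79]

x̄ = F·x = [-1, 5, -4]
P̄ = F·P·Fᵀ + Q = [14 -8 8; -8 47 -30; 8 -30 25]
y = z − H·x̄ = [3]
S = H·P̄·Hᵀ + R = [79]
K = P̄·Hᵀ·S⁻¹ = [-20/79; 20/79; -1/79]
x' = x̄ + K·y = [-139/79, 455/79, -319/79]
P' = (I − K·H)·P̄ = [706/79 -232/79 612/79; -232/79 3313/79 -2350/79; 612/79 -2350/79 1974/79]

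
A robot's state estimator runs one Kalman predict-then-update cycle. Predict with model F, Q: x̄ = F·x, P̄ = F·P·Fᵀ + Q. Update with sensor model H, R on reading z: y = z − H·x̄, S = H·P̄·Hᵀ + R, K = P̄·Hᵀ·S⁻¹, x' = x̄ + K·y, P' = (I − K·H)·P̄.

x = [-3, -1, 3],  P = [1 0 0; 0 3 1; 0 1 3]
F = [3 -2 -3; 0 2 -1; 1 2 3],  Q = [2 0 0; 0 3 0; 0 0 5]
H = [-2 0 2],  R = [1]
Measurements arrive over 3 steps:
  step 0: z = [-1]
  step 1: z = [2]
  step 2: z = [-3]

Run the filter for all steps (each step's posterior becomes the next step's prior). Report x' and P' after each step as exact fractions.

step 0: x̄ = F·x = [-16, -5, 4]
step 0: P̄ = F·P·Fᵀ + Q = [62 -7 -48; -7 14 7; -48 7 57]
step 0: y = z − H·x̄ = [-41]
step 0: S = H·P̄·Hᵀ + R = [861]
step 0: K = P̄·Hᵀ·S⁻¹ = [-220/861; 4/123; 10/41]
step 0: x' = x̄ + K·y = [-116/21, -19/3, -6]
step 0: P' = (I − K·H)·P̄ = [4982/861 19/123 232/41; 19/123 1610/123 7/41; 232/41 7/41 237/41]
step 1: x̄ = F·x = [296/21, -20/3, -760/21]
step 1: P̄ = F·P·Fᵀ + Q = [48905/861 -6365/123 -46927/861; -6365/123 7436/123 3733/123; -46927/861 3733/123 130688/861]
step 1: y = z − H·x̄ = [718/7]
step 1: S = H·P̄·Hᵀ + R = [364883/287]
step 1: K = P̄·Hᵀ·S⁻¹ = [-63888/364883; 47124/364883; 118410/364883]
step 1: x' = x̄ + K·y = [-4229912/1094649, 7203068/1094649, -3179420/1094649]
step 1: P' = (I − K·H)·P̄ = [19510709/1094649 -25175567/1094649 19414877/1094649; -25175567/1094649 42964724/1094649 -25104881/1094649; 19414877/1094649 -25104881/1094649 19592492/1094649]
step 2: x̄ = F·x = [-17557612/1094649, 5861852/364883, 637964/1094649]
step 2: P̄ = F·P·Fᵀ + Q = [177357449/1094649 -73986643/364883 27386369/1094649; -73986643/364883 98384953/364883 -19034705/364883; 27386369/1094649 -19034705/364883 87703700/1094649]
step 2: y = z − H·x̄ = [-13225033/364883]
step 2: S = H·P̄·Hᵀ + R = [280749431/364883]
step 2: K = P̄·Hᵀ·S⁻¹ = [-99980720/280749431; 109903876/280749431; 40211554/280749431]
step 2: x' = x̄ + K·y = [-2637954124/842248293, 526824288/280749431, -3881489014/842248293]
step 2: P' = (I − K·H)·P̄ = [54276493493/842248293 -26812537911/280749431 54126522413/842248293; -26812537911/280749431 42596277749/280749431 -26757585973/280749431; 54126522413/842248293 -26757585973/280749431 54186839744/842248293]

step 0: x' = [-116/21, -19/3, -6], P' = [4982/861 19/123 232/41; 19/123 1610/123 7/41; 232/41 7/41 237/41]
step 1: x' = [-4229912/1094649, 7203068/1094649, -3179420/1094649], P' = [19510709/1094649 -25175567/1094649 19414877/1094649; -25175567/1094649 42964724/1094649 -25104881/1094649; 19414877/1094649 -25104881/1094649 19592492/1094649]
step 2: x' = [-2637954124/842248293, 526824288/280749431, -3881489014/842248293], P' = [54276493493/842248293 -26812537911/280749431 54126522413/842248293; -26812537911/280749431 42596277749/280749431 -26757585973/280749431; 54126522413/842248293 -26757585973/280749431 54186839744/842248293]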